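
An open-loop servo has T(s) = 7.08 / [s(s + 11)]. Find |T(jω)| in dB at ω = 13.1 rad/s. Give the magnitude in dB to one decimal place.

-30.0 dB

|j13.1 + 11| = √(13.1² + 11²) = 17.11
|j13.1| = 13.1
|T(j13.1)| = 7.08 / (17.11 × 13.1) = 0.031595
20 log₁₀(0.031595) = -30.01 dB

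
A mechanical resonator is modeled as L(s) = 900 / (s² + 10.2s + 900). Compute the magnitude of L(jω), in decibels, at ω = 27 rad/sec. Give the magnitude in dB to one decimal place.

|(j27)² + 10.2(j27) + 900| = |171 + j275.4| = 324.2
|L(j27)| = 900 / 324.2 = 2.7763
20 log₁₀(2.7763) = 8.87 dB

8.9 dB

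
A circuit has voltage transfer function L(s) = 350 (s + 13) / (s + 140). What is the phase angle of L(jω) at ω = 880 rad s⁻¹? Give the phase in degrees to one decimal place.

∠(j880 + 13) = arctan(880/13) = 89.15°
∠(j880 + 140) = arctan(880/140) = 80.96°
∠L(j880) = 89.15° − 80.96° = 8.19°

8.2°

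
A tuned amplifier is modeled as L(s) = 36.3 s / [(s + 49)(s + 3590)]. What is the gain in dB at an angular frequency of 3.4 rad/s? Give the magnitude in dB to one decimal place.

|j3.4| = 3.4
|j3.4 + 49| = √(3.4² + 49²) = 49.12
|j3.4 + 3590| = √(3.4² + 3590²) = 3590
|L(j3.4)| = 36.3 × 3.4 / (49.12 × 3590) = 0.00069993
20 log₁₀(0.00069993) = -63.10 dB

-63.1 dB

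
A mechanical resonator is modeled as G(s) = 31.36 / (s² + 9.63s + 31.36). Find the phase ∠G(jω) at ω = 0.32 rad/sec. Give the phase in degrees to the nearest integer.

∠[(j0.32)² + 9.63(j0.32) + 31.36] = ∠[31.258 + j3.0816] = 5.63°
∠G(j0.32) = −5.63° = -5.63°

-6 deg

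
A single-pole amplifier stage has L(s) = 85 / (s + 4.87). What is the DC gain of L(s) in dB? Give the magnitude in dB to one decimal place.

L(0) = 85 / 4.87 = 17.454
20 log₁₀(17.454) = 24.84 dB

24.8 dB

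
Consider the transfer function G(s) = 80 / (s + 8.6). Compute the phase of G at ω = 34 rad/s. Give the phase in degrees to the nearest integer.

∠(j34 + 8.6) = arctan(34/8.6) = 75.81°
∠G(j34) = −75.81° = -75.81°

-76°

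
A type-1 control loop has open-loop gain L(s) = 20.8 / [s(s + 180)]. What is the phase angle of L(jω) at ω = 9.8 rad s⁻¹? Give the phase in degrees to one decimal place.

-93.1°

∠(j9.8 + 180) = arctan(9.8/180) = 3.12°
∠(j9.8) = 90.00°
∠L(j9.8) = − (3.12° + 90.00°) = -93.12°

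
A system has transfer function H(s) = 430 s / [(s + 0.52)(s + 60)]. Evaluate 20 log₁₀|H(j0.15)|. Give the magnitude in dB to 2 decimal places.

|j0.15| = 0.15
|j0.15 + 0.52| = √(0.15² + 0.52²) = 0.5412
|j0.15 + 60| = √(0.15² + 60²) = 60
|H(j0.15)| = 430 × 0.15 / (0.5412 × 60) = 1.9863
20 log₁₀(1.9863) = 5.961 dB

5.96 dB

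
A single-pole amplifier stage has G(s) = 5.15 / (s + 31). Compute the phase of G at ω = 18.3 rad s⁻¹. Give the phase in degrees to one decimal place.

∠(j18.3 + 31) = arctan(18.3/31) = 30.55°
∠G(j18.3) = −30.55° = -30.55°

-30.6°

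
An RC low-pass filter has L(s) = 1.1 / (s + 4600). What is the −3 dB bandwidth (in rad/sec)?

For a single-pole low-pass, the −3 dB point is at the pole: ω = 4600 rad/sec.

4600 rad/sec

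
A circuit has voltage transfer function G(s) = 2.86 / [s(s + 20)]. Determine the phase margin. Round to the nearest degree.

90°

Gain crossover: |G(jω)| = 1 at ω ≈ 0.143 rad s⁻¹.
∠G(j0.143) = −90° − arctan(0.143/20) ≈ -90.41°
PM = 180° + (-90.41°) = 89.59°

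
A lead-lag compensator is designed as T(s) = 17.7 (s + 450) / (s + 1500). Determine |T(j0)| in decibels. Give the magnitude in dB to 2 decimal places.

14.50 dB

T(0) = 17.7 × 450 / 1500 = 5.31
20 log₁₀(5.31) = 14.502 dB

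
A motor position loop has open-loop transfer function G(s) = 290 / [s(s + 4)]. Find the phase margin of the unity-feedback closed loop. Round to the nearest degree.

Gain crossover: |G(jω)| = 1 at ω ≈ 16.8 rad/s.
∠G(j16.8) = −90° − arctan(16.8/4) ≈ -166.60°
PM = 180° + (-166.60°) = 13.40°

13°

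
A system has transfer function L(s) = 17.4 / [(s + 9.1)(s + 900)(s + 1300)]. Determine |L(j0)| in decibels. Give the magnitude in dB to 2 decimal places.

L(0) = 17.4 / (9.1 × 900 × 1300) = 1.6343e-06
20 log₁₀(1.6343e-06) = -115.734 dB

-115.73 dB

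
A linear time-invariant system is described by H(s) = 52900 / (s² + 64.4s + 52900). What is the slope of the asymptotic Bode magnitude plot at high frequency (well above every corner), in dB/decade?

With 0 zeros and 2 poles, the high-frequency asymptotic slope is 20 × (0 − 2) = -40 dB/decade.

-40 dB/decade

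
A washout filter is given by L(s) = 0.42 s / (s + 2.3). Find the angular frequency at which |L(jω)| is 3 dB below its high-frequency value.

For a single-pole high-pass, the −3 dB point is at the pole: ω = 2.3 rad/s.

2.3 rad/s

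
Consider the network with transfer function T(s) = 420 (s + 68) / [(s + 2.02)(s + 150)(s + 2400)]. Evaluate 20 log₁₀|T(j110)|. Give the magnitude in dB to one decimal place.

-59.1 dB

|j110 + 68| = √(110² + 68²) = 129.3
|j110 + 2.02| = √(110² + 2.02²) = 110
|j110 + 150| = √(110² + 150²) = 186
|j110 + 2400| = √(110² + 2400²) = 2403
|T(j110)| = 420 × 129.3 / (110 × 186 × 2403) = 0.0011047
20 log₁₀(0.0011047) = -59.14 dB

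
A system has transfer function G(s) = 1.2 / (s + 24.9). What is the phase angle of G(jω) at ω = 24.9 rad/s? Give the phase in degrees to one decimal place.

∠(j24.9 + 24.9) = arctan(24.9/24.9) = 45.00°
∠G(j24.9) = −45.00° = -45.00°

-45.0°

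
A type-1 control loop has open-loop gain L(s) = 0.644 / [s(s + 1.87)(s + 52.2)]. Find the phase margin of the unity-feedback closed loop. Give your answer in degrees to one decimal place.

89.8°

Gain crossover: |L(jω)| = 1 at ω ≈ 0.0066 rad/s.
∠L(j0.0066) = −90° − arctan(0.0066/1.87) − arctan(0.0066/52.2) ≈ -90.21°
PM = 180° + (-90.21°) = 89.79°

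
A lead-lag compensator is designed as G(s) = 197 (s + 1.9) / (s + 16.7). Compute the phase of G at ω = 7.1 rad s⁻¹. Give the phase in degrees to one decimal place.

∠(j7.1 + 1.9) = arctan(7.1/1.9) = 75.02°
∠(j7.1 + 16.7) = arctan(7.1/16.7) = 23.03°
∠G(j7.1) = 75.02° − 23.03° = 51.99°

52.0°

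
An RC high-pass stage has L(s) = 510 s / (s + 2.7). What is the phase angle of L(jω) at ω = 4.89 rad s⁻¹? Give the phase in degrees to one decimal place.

28.9°

∠(j4.89) = 90.00°
∠(j4.89 + 2.7) = arctan(4.89/2.7) = 61.09°
∠L(j4.89) = 90.00° − 61.09° = 28.91°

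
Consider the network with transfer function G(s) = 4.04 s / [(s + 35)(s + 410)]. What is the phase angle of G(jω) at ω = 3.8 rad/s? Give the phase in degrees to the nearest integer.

∠(j3.8) = 90.00°
∠(j3.8 + 35) = arctan(3.8/35) = 6.20°
∠(j3.8 + 410) = arctan(3.8/410) = 0.53°
∠G(j3.8) = 90.00° − (6.20° + 0.53°) = 83.27°

83°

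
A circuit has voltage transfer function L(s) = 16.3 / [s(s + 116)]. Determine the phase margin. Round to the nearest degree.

Gain crossover: |L(jω)| = 1 at ω ≈ 0.141 rad/s.
∠L(j0.141) = −90° − arctan(0.141/116) ≈ -90.07°
PM = 180° + (-90.07°) = 89.93°

90°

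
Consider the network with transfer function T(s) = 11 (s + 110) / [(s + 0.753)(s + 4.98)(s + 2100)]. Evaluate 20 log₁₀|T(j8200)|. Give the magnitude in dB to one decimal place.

|j8200 + 110| = √(8200² + 110²) = 8201
|j8200 + 0.753| = √(8200² + 0.753²) = 8200
|j8200 + 4.98| = √(8200² + 4.98²) = 8200
|j8200 + 2100| = √(8200² + 2100²) = 8465
|T(j8200)| = 11 × 8201 / (8200 × 8200 × 8465) = 1.5849e-07
20 log₁₀(1.5849e-07) = -136.00 dB

-136.0 dB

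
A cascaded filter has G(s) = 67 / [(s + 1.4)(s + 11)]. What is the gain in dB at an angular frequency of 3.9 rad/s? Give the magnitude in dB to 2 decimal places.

|j3.9 + 1.4| = √(3.9² + 1.4²) = 4.144
|j3.9 + 11| = √(3.9² + 11²) = 11.67
|G(j3.9)| = 67 / (4.144 × 11.67) = 1.3854
20 log₁₀(1.3854) = 2.832 dB

2.83 dB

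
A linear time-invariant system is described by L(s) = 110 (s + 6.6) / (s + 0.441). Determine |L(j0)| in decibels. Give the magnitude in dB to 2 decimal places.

L(0) = 110 × 6.6 / 0.441 = 1646.3
20 log₁₀(1646.3) = 64.330 dB

64.33 dB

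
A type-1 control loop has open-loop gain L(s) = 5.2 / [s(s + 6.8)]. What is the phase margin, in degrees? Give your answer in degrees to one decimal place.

Gain crossover: |L(jω)| = 1 at ω ≈ 0.76 rad/s.
∠L(j0.76) = −90° − arctan(0.76/6.8) ≈ -96.38°
PM = 180° + (-96.38°) = 83.62°

83.6 deg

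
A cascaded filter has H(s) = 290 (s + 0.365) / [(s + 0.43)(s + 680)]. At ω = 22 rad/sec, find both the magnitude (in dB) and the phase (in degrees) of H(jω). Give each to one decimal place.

|H| = -7.4 dB, ∠H = -1.7°

|j22 + 0.365| = √(22² + 0.365²) = 22
|j22 + 0.43| = √(22² + 0.43²) = 22
|j22 + 680| = √(22² + 680²) = 680.4
|H(j22)| = 290 × 22 / (22 × 680.4) = 0.42622
20 log₁₀(0.42622) = -7.41 dB
∠(j22 + 0.365) = arctan(22/0.365) = 89.05°
∠(j22 + 0.43) = arctan(22/0.43) = 88.88°
∠(j22 + 680) = arctan(22/680) = 1.85°
∠H(j22) = 89.05° − (88.88° + 1.85°) = -1.68°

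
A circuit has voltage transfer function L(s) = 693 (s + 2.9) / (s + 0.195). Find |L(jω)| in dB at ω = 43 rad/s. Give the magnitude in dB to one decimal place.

|j43 + 2.9| = √(43² + 2.9²) = 43.1
|j43 + 0.195| = √(43² + 0.195²) = 43
|L(j43)| = 693 × 43.1 / 43 = 694.57
20 log₁₀(694.57) = 56.83 dB

56.8 dB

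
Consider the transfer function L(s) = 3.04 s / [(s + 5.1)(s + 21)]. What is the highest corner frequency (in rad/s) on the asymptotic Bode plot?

21 rad/s

Break frequencies occur at each pole and zero magnitude: 5.1 rad/s, 21 rad/s.
The highest is 21 rad/s.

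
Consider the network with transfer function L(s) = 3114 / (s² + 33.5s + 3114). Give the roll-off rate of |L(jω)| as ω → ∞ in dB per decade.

-40 dB/decade

With 0 zeros and 2 poles, the high-frequency asymptotic slope is 20 × (0 − 2) = -40 dB/decade.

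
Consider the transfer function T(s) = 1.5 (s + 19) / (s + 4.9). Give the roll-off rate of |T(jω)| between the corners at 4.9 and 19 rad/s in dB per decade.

-20 dB/decade

In this band the factors already past their corner are: pole at 4.9; net slope = -20 dB/decade.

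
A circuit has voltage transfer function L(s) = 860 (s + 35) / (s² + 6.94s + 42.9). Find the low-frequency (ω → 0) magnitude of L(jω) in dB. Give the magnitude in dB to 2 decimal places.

56.92 dB

L(0) = 860 × 35 / 42.9 = 701.63
20 log₁₀(701.63) = 56.922 dB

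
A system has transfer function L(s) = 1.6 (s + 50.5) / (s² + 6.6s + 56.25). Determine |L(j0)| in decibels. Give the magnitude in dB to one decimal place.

3.1 dB

L(0) = 1.6 × 50.5 / 56.25 = 1.4364
20 log₁₀(1.4364) = 3.15 dB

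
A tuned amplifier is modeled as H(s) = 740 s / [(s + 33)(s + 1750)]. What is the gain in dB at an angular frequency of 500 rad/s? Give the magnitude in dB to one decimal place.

-7.8 dB

|j500| = 500
|j500 + 33| = √(500² + 33²) = 501.1
|j500 + 1750| = √(500² + 1750²) = 1820
|H(j500)| = 740 × 500 / (501.1 × 1820) = 0.4057
20 log₁₀(0.4057) = -7.84 dB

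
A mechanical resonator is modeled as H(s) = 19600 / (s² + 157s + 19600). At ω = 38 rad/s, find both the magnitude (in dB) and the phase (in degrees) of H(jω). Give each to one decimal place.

|H| = 0.2 dB, ∠H = -18.2 deg

|(j38)² + 157(j38) + 19600| = |18156 + j5966| = 1.911e+04
|H(j38)| = 19600 / 1.911e+04 = 1.0256
20 log₁₀(1.0256) = 0.22 dB
∠[(j38)² + 157(j38) + 19600] = ∠[18156 + j5966] = 18.19°
∠H(j38) = −18.19° = -18.19°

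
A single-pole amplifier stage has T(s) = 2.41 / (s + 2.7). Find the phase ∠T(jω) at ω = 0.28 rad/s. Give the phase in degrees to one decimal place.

∠(j0.28 + 2.7) = arctan(0.28/2.7) = 5.92°
∠T(j0.28) = −5.92° = -5.92°

-5.9 deg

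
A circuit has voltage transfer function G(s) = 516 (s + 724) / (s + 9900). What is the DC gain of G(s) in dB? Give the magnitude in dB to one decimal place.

G(0) = 516 × 724 / 9900 = 37.736
20 log₁₀(37.736) = 31.54 dB

31.5 dB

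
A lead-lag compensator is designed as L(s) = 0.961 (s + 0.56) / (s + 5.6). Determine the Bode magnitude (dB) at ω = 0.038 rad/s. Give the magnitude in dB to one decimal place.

|j0.038 + 0.56| = √(0.038² + 0.56²) = 0.5613
|j0.038 + 5.6| = √(0.038² + 5.6²) = 5.6
|L(j0.038)| = 0.961 × 0.5613 / 5.6 = 0.096319
20 log₁₀(0.096319) = -20.33 dB

-20.3 dB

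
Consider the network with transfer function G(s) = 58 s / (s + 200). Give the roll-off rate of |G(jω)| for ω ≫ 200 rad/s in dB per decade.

0 dB/decade

With 1 zero and 1 pole, the high-frequency asymptotic slope is 20 × (1 − 1) = 0 dB/decade.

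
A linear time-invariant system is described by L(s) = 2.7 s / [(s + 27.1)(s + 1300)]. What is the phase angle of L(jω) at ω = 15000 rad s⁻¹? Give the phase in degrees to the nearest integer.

∠(j15000) = 90.00°
∠(j15000 + 27.1) = arctan(15000/27.1) = 89.90°
∠(j15000 + 1300) = arctan(15000/1300) = 85.05°
∠L(j15000) = 90.00° − (89.90° + 85.05°) = -84.94°

-85°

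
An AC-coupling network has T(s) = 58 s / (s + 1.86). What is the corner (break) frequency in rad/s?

1.86 rad/s

The single real pole at s = −1.86 gives a corner at ω = 1.86 rad/s.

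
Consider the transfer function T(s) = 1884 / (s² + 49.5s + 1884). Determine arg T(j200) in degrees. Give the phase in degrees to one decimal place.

-165.4°

∠[(j200)² + 49.5(j200) + 1884] = ∠[-38116 + j9900] = 165.44°
∠T(j200) = −165.44° = -165.44°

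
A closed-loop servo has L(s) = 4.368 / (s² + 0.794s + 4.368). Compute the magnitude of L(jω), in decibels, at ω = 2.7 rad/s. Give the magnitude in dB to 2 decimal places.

1.62 dB

|(j2.7)² + 0.794(j2.7) + 4.368| = |-2.922 + j2.1438| = 3.624
|L(j2.7)| = 4.368 / 3.624 = 1.2053
20 log₁₀(1.2053) = 1.622 dB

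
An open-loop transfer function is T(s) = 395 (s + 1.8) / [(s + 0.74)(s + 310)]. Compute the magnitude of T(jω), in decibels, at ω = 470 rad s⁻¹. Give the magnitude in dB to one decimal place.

|j470 + 1.8| = √(470² + 1.8²) = 470
|j470 + 0.74| = √(470² + 0.74²) = 470
|j470 + 310| = √(470² + 310²) = 563
|T(j470)| = 395 × 470 / (470 × 563) = 0.70157
20 log₁₀(0.70157) = -3.08 dB

-3.1 dB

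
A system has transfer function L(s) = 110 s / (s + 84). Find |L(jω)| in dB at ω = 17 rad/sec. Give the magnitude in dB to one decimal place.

|j17| = 17
|j17 + 84| = √(17² + 84²) = 85.7
|L(j17)| = 110 × 17 / 85.7 = 21.82
20 log₁₀(21.82) = 26.78 dB

26.8 dB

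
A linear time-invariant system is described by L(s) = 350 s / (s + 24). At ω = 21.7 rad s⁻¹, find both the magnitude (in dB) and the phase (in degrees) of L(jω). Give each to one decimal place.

|L| = 47.4 dB, ∠L = 47.9°

|j21.7| = 21.7
|j21.7 + 24| = √(21.7² + 24²) = 32.36
|L(j21.7)| = 350 × 21.7 / 32.36 = 234.73
20 log₁₀(234.73) = 47.41 dB
∠(j21.7) = 90.00°
∠(j21.7 + 24) = arctan(21.7/24) = 42.12°
∠L(j21.7) = 90.00° − 42.12° = 47.88°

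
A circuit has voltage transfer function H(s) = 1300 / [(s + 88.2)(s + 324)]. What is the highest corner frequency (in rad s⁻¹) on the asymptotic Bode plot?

Break frequencies occur at each pole and zero magnitude: 88.2 rad s⁻¹, 324 rad s⁻¹.
The highest is 324 rad s⁻¹.

324 rad s⁻¹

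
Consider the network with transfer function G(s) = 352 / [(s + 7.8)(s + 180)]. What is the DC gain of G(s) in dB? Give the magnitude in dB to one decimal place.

-12.0 dB

G(0) = 352 / (7.8 × 180) = 0.25071
20 log₁₀(0.25071) = -12.02 dB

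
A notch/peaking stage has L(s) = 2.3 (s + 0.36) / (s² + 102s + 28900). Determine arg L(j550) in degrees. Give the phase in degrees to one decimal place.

∠(j550 + 0.36) = arctan(550/0.36) = 89.96°
∠[(j550)² + 102(j550) + 28900] = ∠[-2.736e+05 + j56100] = 168.41°
∠L(j550) = 89.96° − 168.41° = -78.45°

-78.4 deg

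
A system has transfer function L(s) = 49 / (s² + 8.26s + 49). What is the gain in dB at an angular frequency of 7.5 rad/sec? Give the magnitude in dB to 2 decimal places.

-2.10 dB

|(j7.5)² + 8.26(j7.5) + 49| = |-7.25 + j61.95| = 62.37
|L(j7.5)| = 49 / 62.37 = 0.7856
20 log₁₀(0.7856) = -2.096 dB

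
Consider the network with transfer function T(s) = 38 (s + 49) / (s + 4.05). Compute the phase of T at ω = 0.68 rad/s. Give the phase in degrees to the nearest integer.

∠(j0.68 + 49) = arctan(0.68/49) = 0.80°
∠(j0.68 + 4.05) = arctan(0.68/4.05) = 9.53°
∠T(j0.68) = 0.80° − 9.53° = -8.74°

-9°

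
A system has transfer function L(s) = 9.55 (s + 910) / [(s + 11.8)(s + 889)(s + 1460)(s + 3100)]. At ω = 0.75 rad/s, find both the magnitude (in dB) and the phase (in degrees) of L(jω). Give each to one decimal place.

|j0.75 + 910| = √(0.75² + 910²) = 910
|j0.75 + 11.8| = √(0.75² + 11.8²) = 11.82
|j0.75 + 889| = √(0.75² + 889²) = 889
|j0.75 + 1460| = √(0.75² + 1460²) = 1460
|j0.75 + 3100| = √(0.75² + 3100²) = 3100
|L(j0.75)| = 9.55 × 910 / (11.82 × 889 × 1460 × 3100) = 1.8267e-07
20 log₁₀(1.8267e-07) = -134.77 dB
∠(j0.75 + 910) = arctan(0.75/910) = 0.05°
∠(j0.75 + 11.8) = arctan(0.75/11.8) = 3.64°
∠(j0.75 + 889) = arctan(0.75/889) = 0.05°
∠(j0.75 + 1460) = arctan(0.75/1460) = 0.03°
∠(j0.75 + 3100) = arctan(0.75/3100) = 0.01°
∠L(j0.75) = 0.05° − (3.64° + 0.05° + 0.03° + 0.01°) = -3.68°

|L| = -134.8 dB, ∠L = -3.7°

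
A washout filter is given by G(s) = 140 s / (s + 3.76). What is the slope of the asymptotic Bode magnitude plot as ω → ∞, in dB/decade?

With 1 zero and 1 pole, the high-frequency asymptotic slope is 20 × (1 − 1) = 0 dB/decade.

0 dB/decade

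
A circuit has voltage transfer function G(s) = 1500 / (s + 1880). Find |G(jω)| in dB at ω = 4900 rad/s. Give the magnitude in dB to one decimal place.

-10.9 dB

|j4900 + 1880| = √(4900² + 1880²) = 5248
|G(j4900)| = 1500 / 5248 = 0.28581
20 log₁₀(0.28581) = -10.88 dB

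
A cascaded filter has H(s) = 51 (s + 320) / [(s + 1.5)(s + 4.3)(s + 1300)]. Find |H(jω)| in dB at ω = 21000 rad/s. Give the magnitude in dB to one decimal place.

|j21000 + 320| = √(21000² + 320²) = 2.1e+04
|j21000 + 1.5| = √(21000² + 1.5²) = 2.1e+04
|j21000 + 4.3| = √(21000² + 4.3²) = 2.1e+04
|j21000 + 1300| = √(21000² + 1300²) = 2.104e+04
|H(j21000)| = 51 × 2.1e+04 / (2.1e+04 × 2.1e+04 × 2.104e+04) = 1.1544e-07
20 log₁₀(1.1544e-07) = -138.75 dB

-138.8 dB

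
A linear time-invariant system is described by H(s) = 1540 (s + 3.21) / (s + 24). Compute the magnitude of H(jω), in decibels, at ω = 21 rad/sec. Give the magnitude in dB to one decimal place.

60.2 dB

|j21 + 3.21| = √(21² + 3.21²) = 21.24
|j21 + 24| = √(21² + 24²) = 31.89
|H(j21)| = 1540 × 21.24 / 31.89 = 1025.9
20 log₁₀(1025.9) = 60.22 dB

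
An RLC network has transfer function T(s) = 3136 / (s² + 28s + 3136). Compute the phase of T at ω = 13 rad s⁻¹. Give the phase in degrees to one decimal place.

-7.0°

∠[(j13)² + 28(j13) + 3136] = ∠[2967 + j364] = 6.99°
∠T(j13) = −6.99° = -6.99°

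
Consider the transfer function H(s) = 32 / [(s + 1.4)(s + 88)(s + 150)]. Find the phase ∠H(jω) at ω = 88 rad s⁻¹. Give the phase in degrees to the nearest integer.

-164°

∠(j88 + 1.4) = arctan(88/1.4) = 89.09°
∠(j88 + 88) = arctan(88/88) = 45.00°
∠(j88 + 150) = arctan(88/150) = 30.40°
∠H(j88) = − (89.09° + 45.00° + 30.40°) = -164.49°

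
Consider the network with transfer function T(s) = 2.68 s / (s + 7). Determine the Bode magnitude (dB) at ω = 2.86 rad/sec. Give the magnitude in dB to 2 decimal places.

0.12 dB

|j2.86| = 2.86
|j2.86 + 7| = √(2.86² + 7²) = 7.562
|T(j2.86)| = 2.68 × 2.86 / 7.562 = 1.0136
20 log₁₀(1.0136) = 0.118 dB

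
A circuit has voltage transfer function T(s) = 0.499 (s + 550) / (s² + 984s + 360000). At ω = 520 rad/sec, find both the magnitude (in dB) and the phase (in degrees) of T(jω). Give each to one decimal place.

|T| = -62.8 dB, ∠T = -36.7 deg

|j520 + 550| = √(520² + 550²) = 756.9
|(j520)² + 984(j520) + 360000| = |89600 + j5.1168e+05| = 5.195e+05
|T(j520)| = 0.499 × 756.9 / 5.195e+05 = 0.00072708
20 log₁₀(0.00072708) = -62.77 dB
∠(j520 + 550) = arctan(520/550) = 43.39°
∠[(j520)² + 984(j520) + 360000] = ∠[89600 + j5.1168e+05] = 80.07°
∠T(j520) = 43.39° − 80.07° = -36.67°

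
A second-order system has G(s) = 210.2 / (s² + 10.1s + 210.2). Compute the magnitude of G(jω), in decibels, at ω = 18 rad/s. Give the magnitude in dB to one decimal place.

|(j18)² + 10.1(j18) + 210.2| = |-113.8 + j181.8| = 214.5
|G(j18)| = 210.2 / 214.5 = 0.98004
20 log₁₀(0.98004) = -0.18 dB

-0.2 dB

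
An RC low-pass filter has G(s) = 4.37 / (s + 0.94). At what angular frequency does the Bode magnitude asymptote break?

The single real pole at s = −0.94 gives a corner at ω = 0.94 rad/sec.

0.94 rad/sec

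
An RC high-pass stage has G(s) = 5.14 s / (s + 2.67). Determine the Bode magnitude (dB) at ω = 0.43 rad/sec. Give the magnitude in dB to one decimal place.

|j0.43| = 0.43
|j0.43 + 2.67| = √(0.43² + 2.67²) = 2.704
|G(j0.43)| = 5.14 × 0.43 / 2.704 = 0.81726
20 log₁₀(0.81726) = -1.75 dB

-1.8 dB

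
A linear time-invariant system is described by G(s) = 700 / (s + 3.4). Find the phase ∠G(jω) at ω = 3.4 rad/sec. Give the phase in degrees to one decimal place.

∠(j3.4 + 3.4) = arctan(3.4/3.4) = 45.00°
∠G(j3.4) = −45.00° = -45.00°

-45.0 deg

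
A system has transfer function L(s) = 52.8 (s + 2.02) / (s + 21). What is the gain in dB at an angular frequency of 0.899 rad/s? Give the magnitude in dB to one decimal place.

14.9 dB

|j0.899 + 2.02| = √(0.899² + 2.02²) = 2.211
|j0.899 + 21| = √(0.899² + 21²) = 21.02
|L(j0.899)| = 52.8 × 2.211 / 21.02 = 5.554
20 log₁₀(5.554) = 14.89 dB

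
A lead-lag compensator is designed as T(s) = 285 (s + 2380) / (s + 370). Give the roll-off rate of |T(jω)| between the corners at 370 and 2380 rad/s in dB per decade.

-20 dB/decade

In this band the factors already past their corner are: pole at 370; net slope = -20 dB/decade.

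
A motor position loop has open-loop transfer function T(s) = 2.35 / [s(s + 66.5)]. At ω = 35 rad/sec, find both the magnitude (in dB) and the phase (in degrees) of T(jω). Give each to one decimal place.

|j35 + 66.5| = √(35² + 66.5²) = 75.15
|j35| = 35
|T(j35)| = 2.35 / (75.15 × 35) = 0.00089347
20 log₁₀(0.00089347) = -60.98 dB
∠(j35 + 66.5) = arctan(35/66.5) = 27.76°
∠(j35) = 90.00°
∠T(j35) = − (27.76° + 90.00°) = -117.76°

|T| = -61.0 dB, ∠T = -117.8°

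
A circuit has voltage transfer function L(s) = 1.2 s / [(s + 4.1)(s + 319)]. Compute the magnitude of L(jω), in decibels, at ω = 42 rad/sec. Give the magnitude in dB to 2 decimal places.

-48.61 dB

|j42| = 42
|j42 + 4.1| = √(42² + 4.1²) = 42.2
|j42 + 319| = √(42² + 319²) = 321.8
|L(j42)| = 1.2 × 42 / (42.2 × 321.8) = 0.0037119
20 log₁₀(0.0037119) = -48.608 dB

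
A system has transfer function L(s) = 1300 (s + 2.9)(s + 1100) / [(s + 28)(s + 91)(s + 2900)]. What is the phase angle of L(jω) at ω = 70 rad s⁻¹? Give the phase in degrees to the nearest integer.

-16 deg

∠(j70 + 2.9) = arctan(70/2.9) = 87.63°
∠(j70 + 1100) = arctan(70/1100) = 3.64°
∠(j70 + 28) = arctan(70/28) = 68.20°
∠(j70 + 91) = arctan(70/91) = 37.57°
∠(j70 + 2900) = arctan(70/2900) = 1.38°
∠L(j70) = 87.63° + 3.64° − (68.20° + 37.57° + 1.38°) = -15.88°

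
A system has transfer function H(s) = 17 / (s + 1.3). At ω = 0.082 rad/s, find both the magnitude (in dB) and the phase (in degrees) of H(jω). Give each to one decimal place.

|H| = 22.3 dB, ∠H = -3.6°

|j0.082 + 1.3| = √(0.082² + 1.3²) = 1.303
|H(j0.082)| = 17 / 1.303 = 13.051
20 log₁₀(13.051) = 22.31 dB
∠(j0.082 + 1.3) = arctan(0.082/1.3) = 3.61°
∠H(j0.082) = −3.61° = -3.61°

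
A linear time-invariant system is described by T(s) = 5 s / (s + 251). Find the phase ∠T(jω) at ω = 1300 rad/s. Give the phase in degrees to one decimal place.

∠(j1300) = 90.00°
∠(j1300 + 251) = arctan(1300/251) = 79.07°
∠T(j1300) = 90.00° − 79.07° = 10.93°

10.9°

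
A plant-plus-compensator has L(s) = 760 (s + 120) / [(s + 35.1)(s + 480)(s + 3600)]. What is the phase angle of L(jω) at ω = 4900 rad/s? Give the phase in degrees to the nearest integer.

∠(j4900 + 120) = arctan(4900/120) = 88.60°
∠(j4900 + 35.1) = arctan(4900/35.1) = 89.59°
∠(j4900 + 480) = arctan(4900/480) = 84.41°
∠(j4900 + 3600) = arctan(4900/3600) = 53.70°
∠L(j4900) = 88.60° − (89.59° + 84.41° + 53.70°) = -139.09°

-139°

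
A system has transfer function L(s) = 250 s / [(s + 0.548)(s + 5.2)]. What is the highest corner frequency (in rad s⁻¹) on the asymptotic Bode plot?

Break frequencies occur at each pole and zero magnitude: 0.548 rad s⁻¹, 5.2 rad s⁻¹.
The highest is 5.2 rad s⁻¹.

5.2 rad s⁻¹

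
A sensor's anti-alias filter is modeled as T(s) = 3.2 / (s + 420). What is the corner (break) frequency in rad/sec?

The single real pole at s = −420 gives a corner at ω = 420 rad/sec.

420 rad/sec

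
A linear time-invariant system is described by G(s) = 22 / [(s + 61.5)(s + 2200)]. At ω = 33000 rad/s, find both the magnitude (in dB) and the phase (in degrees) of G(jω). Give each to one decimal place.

|j33000 + 61.5| = √(33000² + 61.5²) = 3.3e+04
|j33000 + 2200| = √(33000² + 2200²) = 3.307e+04
|G(j33000)| = 22 / (3.3e+04 × 3.307e+04) = 2.0157e-08
20 log₁₀(2.0157e-08) = -153.91 dB
∠(j33000 + 61.5) = arctan(33000/61.5) = 89.89°
∠(j33000 + 2200) = arctan(33000/2200) = 86.19°
∠G(j33000) = − (89.89° + 86.19°) = -176.08°

|G| = -153.9 dB, ∠G = -176.1 deg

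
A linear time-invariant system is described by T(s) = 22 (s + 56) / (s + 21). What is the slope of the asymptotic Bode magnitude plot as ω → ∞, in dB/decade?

0 dB/decade

With 1 zero and 1 pole, the high-frequency asymptotic slope is 20 × (1 − 1) = 0 dB/decade.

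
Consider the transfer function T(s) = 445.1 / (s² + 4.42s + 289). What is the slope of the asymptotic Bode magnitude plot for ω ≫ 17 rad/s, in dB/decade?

With 0 zeros and 2 poles, the high-frequency asymptotic slope is 20 × (0 − 2) = -40 dB/decade.

-40 dB/decade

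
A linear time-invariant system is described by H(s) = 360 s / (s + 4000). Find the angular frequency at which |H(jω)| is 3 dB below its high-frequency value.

For a single-pole high-pass, the −3 dB point is at the pole: ω = 4000 rad/s.

4000 rad/s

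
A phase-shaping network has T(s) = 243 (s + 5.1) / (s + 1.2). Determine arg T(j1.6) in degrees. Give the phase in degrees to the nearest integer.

-36°

∠(j1.6 + 5.1) = arctan(1.6/5.1) = 17.42°
∠(j1.6 + 1.2) = arctan(1.6/1.2) = 53.13°
∠T(j1.6) = 17.42° − 53.13° = -35.71°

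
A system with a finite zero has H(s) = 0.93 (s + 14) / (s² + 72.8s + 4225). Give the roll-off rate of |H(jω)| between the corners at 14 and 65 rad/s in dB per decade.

20 dB/decade

In this band the factors already past their corner are: zero at 14; net slope = 20 dB/decade.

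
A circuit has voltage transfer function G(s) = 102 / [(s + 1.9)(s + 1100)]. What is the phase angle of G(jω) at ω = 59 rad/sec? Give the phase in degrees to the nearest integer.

-91°

∠(j59 + 1.9) = arctan(59/1.9) = 88.16°
∠(j59 + 1100) = arctan(59/1100) = 3.07°
∠G(j59) = − (88.16° + 3.07°) = -91.23°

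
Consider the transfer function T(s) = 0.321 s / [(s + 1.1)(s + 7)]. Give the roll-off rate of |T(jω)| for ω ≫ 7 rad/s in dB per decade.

-20 dB/decade

With 1 zero and 2 poles, the high-frequency asymptotic slope is 20 × (1 − 2) = -20 dB/decade.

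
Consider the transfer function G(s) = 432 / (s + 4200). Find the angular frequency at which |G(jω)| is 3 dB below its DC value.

4200 rad/s

For a single-pole low-pass, the −3 dB point is at the pole: ω = 4200 rad/s.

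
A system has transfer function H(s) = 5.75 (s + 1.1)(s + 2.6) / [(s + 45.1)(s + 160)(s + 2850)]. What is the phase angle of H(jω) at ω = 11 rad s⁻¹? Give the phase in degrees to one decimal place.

∠(j11 + 1.1) = arctan(11/1.1) = 84.29°
∠(j11 + 2.6) = arctan(11/2.6) = 76.70°
∠(j11 + 45.1) = arctan(11/45.1) = 13.71°
∠(j11 + 160) = arctan(11/160) = 3.93°
∠(j11 + 2850) = arctan(11/2850) = 0.22°
∠H(j11) = 84.29° + 76.70° − (13.71° + 3.93° + 0.22°) = 143.13°

143.1 deg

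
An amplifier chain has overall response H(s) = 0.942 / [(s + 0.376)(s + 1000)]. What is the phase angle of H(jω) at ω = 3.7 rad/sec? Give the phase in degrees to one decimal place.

∠(j3.7 + 0.376) = arctan(3.7/0.376) = 84.20°
∠(j3.7 + 1000) = arctan(3.7/1000) = 0.21°
∠H(j3.7) = − (84.20° + 0.21°) = -84.41°

-84.4°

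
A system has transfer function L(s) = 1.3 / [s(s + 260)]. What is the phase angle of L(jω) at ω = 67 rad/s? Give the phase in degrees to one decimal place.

∠(j67 + 260) = arctan(67/260) = 14.45°
∠(j67) = 90.00°
∠L(j67) = − (14.45° + 90.00°) = -104.45°

-104.5°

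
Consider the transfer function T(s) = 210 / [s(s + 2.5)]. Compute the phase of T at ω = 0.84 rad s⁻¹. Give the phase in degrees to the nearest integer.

-109°

∠(j0.84 + 2.5) = arctan(0.84/2.5) = 18.57°
∠(j0.84) = 90.00°
∠T(j0.84) = − (18.57° + 90.00°) = -108.57°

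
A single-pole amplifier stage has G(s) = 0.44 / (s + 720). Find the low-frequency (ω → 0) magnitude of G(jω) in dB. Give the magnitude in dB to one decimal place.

G(0) = 0.44 / 720 = 0.00061111
20 log₁₀(0.00061111) = -64.28 dB

-64.3 dB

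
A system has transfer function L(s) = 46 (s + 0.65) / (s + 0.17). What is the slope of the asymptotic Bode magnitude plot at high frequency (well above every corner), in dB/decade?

With 1 zero and 1 pole, the high-frequency asymptotic slope is 20 × (1 − 1) = 0 dB/decade.

0 dB/decade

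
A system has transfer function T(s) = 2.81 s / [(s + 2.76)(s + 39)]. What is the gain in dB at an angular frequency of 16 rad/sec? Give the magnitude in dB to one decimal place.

-23.7 dB

|j16| = 16
|j16 + 2.76| = √(16² + 2.76²) = 16.24
|j16 + 39| = √(16² + 39²) = 42.15
|T(j16)| = 2.81 × 16 / (16.24 × 42.15) = 0.065689
20 log₁₀(0.065689) = -23.65 dB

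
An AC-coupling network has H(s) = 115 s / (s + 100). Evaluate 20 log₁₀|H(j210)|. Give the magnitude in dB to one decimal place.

40.3 dB

|j210| = 210
|j210 + 100| = √(210² + 100²) = 232.6
|H(j210)| = 115 × 210 / 232.6 = 103.83
20 log₁₀(103.83) = 40.33 dB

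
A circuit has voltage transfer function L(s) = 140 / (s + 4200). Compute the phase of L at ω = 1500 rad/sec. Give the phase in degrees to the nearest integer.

∠(j1500 + 4200) = arctan(1500/4200) = 19.65°
∠L(j1500) = −19.65° = -19.65°

-20°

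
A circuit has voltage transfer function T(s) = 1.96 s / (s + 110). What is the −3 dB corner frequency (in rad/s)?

For a single-pole high-pass, the −3 dB point is at the pole: ω = 110 rad/s.

110 rad/s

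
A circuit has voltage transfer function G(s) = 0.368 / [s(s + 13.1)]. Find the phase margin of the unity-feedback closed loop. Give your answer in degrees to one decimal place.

89.9°

Gain crossover: |G(jω)| = 1 at ω ≈ 0.0281 rad s⁻¹.
∠G(j0.0281) = −90° − arctan(0.0281/13.1) ≈ -90.12°
PM = 180° + (-90.12°) = 89.88°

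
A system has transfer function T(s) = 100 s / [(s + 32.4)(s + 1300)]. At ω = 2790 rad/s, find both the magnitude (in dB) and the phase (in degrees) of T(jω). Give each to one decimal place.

|T| = -29.8 dB, ∠T = -64.4°

|j2790| = 2790
|j2790 + 32.4| = √(2790² + 32.4²) = 2790
|j2790 + 1300| = √(2790² + 1300²) = 3078
|T(j2790)| = 100 × 2790 / (2790 × 3078) = 0.032486
20 log₁₀(0.032486) = -29.77 dB
∠(j2790) = 90.00°
∠(j2790 + 32.4) = arctan(2790/32.4) = 89.33°
∠(j2790 + 1300) = arctan(2790/1300) = 65.02°
∠T(j2790) = 90.00° − (89.33° + 65.02°) = -64.35°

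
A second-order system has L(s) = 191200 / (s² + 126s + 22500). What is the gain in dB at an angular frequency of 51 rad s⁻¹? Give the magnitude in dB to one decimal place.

19.2 dB

|(j51)² + 126(j51) + 22500| = |19899 + j6426| = 2.091e+04
|L(j51)| = 191200 / 2.091e+04 = 9.1436
20 log₁₀(9.1436) = 19.22 dB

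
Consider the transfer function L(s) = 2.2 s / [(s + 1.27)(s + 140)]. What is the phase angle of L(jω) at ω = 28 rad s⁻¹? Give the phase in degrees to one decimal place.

-8.7°

∠(j28) = 90.00°
∠(j28 + 1.27) = arctan(28/1.27) = 87.40°
∠(j28 + 140) = arctan(28/140) = 11.31°
∠L(j28) = 90.00° − (87.40° + 11.31°) = -8.71°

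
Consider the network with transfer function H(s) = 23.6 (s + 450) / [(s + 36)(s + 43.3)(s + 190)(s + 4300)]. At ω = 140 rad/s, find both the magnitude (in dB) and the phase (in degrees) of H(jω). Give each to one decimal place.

|H| = -125.7 dB, ∠H = -169.4°

|j140 + 450| = √(140² + 450²) = 471.3
|j140 + 36| = √(140² + 36²) = 144.6
|j140 + 43.3| = √(140² + 43.3²) = 146.5
|j140 + 190| = √(140² + 190²) = 236
|j140 + 4300| = √(140² + 4300²) = 4302
|H(j140)| = 23.6 × 471.3 / (144.6 × 146.5 × 236 × 4302) = 5.1709e-07
20 log₁₀(5.1709e-07) = -125.73 dB
∠(j140 + 450) = arctan(140/450) = 17.28°
∠(j140 + 36) = arctan(140/36) = 75.58°
∠(j140 + 43.3) = arctan(140/43.3) = 72.81°
∠(j140 + 190) = arctan(140/190) = 36.38°
∠(j140 + 4300) = arctan(140/4300) = 1.86°
∠H(j140) = 17.28° − (75.58° + 72.81° + 36.38° + 1.86°) = -169.36°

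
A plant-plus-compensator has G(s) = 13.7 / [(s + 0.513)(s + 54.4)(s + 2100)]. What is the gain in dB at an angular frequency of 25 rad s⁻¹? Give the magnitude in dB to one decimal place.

-107.2 dB

|j25 + 0.513| = √(25² + 0.513²) = 25.01
|j25 + 54.4| = √(25² + 54.4²) = 59.87
|j25 + 2100| = √(25² + 2100²) = 2100
|G(j25)| = 13.7 / (25.01 × 59.87 × 2100) = 4.3575e-06
20 log₁₀(4.3575e-06) = -107.22 dB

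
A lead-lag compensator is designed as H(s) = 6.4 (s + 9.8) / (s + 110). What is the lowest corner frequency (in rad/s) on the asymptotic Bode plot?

9.8 rad/s

Break frequencies occur at each pole and zero magnitude: 9.8 rad/s, 110 rad/s.
The lowest is 9.8 rad/s.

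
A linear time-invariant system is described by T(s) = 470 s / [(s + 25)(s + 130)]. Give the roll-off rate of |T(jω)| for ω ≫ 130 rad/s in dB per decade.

-20 dB/decade

With 1 zero and 2 poles, the high-frequency asymptotic slope is 20 × (1 − 2) = -20 dB/decade.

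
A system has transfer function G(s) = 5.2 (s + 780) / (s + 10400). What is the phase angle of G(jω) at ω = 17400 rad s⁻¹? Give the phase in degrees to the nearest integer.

∠(j17400 + 780) = arctan(17400/780) = 87.43°
∠(j17400 + 10400) = arctan(17400/10400) = 59.13°
∠G(j17400) = 87.43° − 59.13° = 28.30°

28°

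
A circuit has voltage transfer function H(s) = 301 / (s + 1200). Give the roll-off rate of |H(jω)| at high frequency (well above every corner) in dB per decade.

With 0 zeros and 1 pole, the high-frequency asymptotic slope is 20 × (0 − 1) = -20 dB/decade.

-20 dB/decade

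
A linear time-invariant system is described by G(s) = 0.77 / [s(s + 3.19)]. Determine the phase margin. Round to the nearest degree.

86°

Gain crossover: |G(jω)| = 1 at ω ≈ 0.241 rad/s.
∠G(j0.241) = −90° − arctan(0.241/3.19) ≈ -94.31°
PM = 180° + (-94.31°) = 85.69°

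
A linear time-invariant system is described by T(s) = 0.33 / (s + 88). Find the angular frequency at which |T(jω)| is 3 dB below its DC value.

For a single-pole low-pass, the −3 dB point is at the pole: ω = 88 rad/s.

88 rad/s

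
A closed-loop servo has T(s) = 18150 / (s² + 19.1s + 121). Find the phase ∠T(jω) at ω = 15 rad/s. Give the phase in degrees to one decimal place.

∠[(j15)² + 19.1(j15) + 121] = ∠[-104 + j286.5] = 109.95°
∠T(j15) = −109.95° = -109.95°

-110.0°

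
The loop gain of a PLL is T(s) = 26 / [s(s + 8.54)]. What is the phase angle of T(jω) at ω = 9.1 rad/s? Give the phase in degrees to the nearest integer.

-137 deg

∠(j9.1 + 8.54) = arctan(9.1/8.54) = 46.82°
∠(j9.1) = 90.00°
∠T(j9.1) = − (46.82° + 90.00°) = -136.82°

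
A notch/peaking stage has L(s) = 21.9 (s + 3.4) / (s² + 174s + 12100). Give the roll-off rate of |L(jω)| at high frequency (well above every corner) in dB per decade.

-20 dB/decade

With 1 zero and 2 poles, the high-frequency asymptotic slope is 20 × (1 − 2) = -20 dB/decade.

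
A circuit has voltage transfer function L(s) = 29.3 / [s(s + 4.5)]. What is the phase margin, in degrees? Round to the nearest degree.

Gain crossover: |L(jω)| = 1 at ω ≈ 4.57 rad/s.
∠L(j4.57) = −90° − arctan(4.57/4.5) ≈ -135.44°
PM = 180° + (-135.44°) = 44.56°

45°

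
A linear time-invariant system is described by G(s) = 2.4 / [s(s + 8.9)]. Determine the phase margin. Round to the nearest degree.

88°

Gain crossover: |G(jω)| = 1 at ω ≈ 0.27 rad s⁻¹.
∠G(j0.27) = −90° − arctan(0.27/8.9) ≈ -91.73°
PM = 180° + (-91.73°) = 88.27°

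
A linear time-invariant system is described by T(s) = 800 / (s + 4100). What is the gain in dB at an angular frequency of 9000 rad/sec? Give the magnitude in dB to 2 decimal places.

-21.84 dB

|j9000 + 4100| = √(9000² + 4100²) = 9890
|T(j9000)| = 800 / 9890 = 0.080891
20 log₁₀(0.080891) = -21.842 dB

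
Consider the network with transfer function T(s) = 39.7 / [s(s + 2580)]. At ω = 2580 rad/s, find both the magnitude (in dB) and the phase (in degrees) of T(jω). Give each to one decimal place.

|j2580 + 2580| = √(2580² + 2580²) = 3649
|j2580| = 2580
|T(j2580)| = 39.7 / (3649 × 2580) = 4.2173e-06
20 log₁₀(4.2173e-06) = -107.50 dB
∠(j2580 + 2580) = arctan(2580/2580) = 45.00°
∠(j2580) = 90.00°
∠T(j2580) = − (45.00° + 90.00°) = -135.00°

|T| = -107.5 dB, ∠T = -135.0°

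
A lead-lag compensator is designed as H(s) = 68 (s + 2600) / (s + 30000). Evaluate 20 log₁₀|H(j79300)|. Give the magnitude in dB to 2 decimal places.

36.07 dB

|j79300 + 2600| = √(79300² + 2600²) = 7.934e+04
|j79300 + 30000| = √(79300² + 30000²) = 8.478e+04
|H(j79300)| = 68 × 7.934e+04 / 8.478e+04 = 63.635
20 log₁₀(63.635) = 36.074 dB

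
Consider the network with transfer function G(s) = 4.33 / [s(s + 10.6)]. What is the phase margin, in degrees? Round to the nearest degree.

88 deg

Gain crossover: |G(jω)| = 1 at ω ≈ 0.408 rad/s.
∠G(j0.408) = −90° − arctan(0.408/10.6) ≈ -92.21°
PM = 180° + (-92.21°) = 87.79°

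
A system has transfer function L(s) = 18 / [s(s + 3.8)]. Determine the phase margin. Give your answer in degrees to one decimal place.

47.4°

Gain crossover: |L(jω)| = 1 at ω ≈ 3.49 rad/s.
∠L(j3.49) = −90° − arctan(3.49/3.8) ≈ -132.56°
PM = 180° + (-132.56°) = 47.44°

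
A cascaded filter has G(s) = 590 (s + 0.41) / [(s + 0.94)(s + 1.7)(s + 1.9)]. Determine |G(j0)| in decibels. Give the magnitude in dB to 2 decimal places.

G(0) = 590 × 0.41 / (0.94 × 1.7 × 1.9) = 79.672
20 log₁₀(79.672) = 38.026 dB

38.03 dB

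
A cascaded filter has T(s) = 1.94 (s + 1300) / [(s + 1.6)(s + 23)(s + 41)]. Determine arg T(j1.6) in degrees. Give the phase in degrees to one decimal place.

-51.1°

∠(j1.6 + 1300) = arctan(1.6/1300) = 0.07°
∠(j1.6 + 1.6) = arctan(1.6/1.6) = 45.00°
∠(j1.6 + 23) = arctan(1.6/23) = 3.98°
∠(j1.6 + 41) = arctan(1.6/41) = 2.23°
∠T(j1.6) = 0.07° − (45.00° + 3.98° + 2.23°) = -51.14°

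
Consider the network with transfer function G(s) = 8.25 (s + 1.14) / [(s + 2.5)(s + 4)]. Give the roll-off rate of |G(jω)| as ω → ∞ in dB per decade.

With 1 zero and 2 poles, the high-frequency asymptotic slope is 20 × (1 − 2) = -20 dB/decade.

-20 dB/decade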